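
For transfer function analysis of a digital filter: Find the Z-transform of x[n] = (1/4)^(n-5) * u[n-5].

Time-shifting property: if X(z) = Z{x[n]}, then Z{x[n-d]} = z^(-d) * X(z)
X(z) = z/(z - 1/4) for x[n] = (1/4)^n * u[n]
Z{x[n-5]} = z^(-5) * z/(z - 1/4) = z^(-4)/(z - 1/4)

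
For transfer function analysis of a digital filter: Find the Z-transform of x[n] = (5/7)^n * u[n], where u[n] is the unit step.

The Z-transform of a^n * u[n] is z/(z-a) for |z| > |a|.
Here a = 5/7, so X(z) = z/(z - (5/7)) = 7z/(7z - 5)
ROC: |z| > 5/7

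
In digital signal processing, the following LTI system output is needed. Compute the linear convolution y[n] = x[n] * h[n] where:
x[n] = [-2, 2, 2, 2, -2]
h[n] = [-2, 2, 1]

y[n] = sum_k x[k]*h[n-k]. Output length = len(x) + len(h) - 1 = 5 + 3 - 1 = 7.
y[0] = -2*-2 = 4
y[1] = 2*-2 + -2*2 = -8
y[2] = 2*-2 + 2*2 + -2*1 = -2
y[3] = 2*-2 + 2*2 + 2*1 = 2
y[4] = -2*-2 + 2*2 + 2*1 = 10
y[5] = -2*2 + 2*1 = -2
y[6] = -2*1 = -2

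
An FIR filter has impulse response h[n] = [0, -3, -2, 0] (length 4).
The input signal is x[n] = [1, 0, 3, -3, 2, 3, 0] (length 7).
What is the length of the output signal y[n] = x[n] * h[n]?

For linear convolution, the output length is:
len(y) = len(x) + len(h) - 1 = 7 + 4 - 1 = 10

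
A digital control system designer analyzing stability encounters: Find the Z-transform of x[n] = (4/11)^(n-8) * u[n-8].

Time-shifting property: if X(z) = Z{x[n]}, then Z{x[n-d]} = z^(-d) * X(z)
X(z) = z/(z - 4/11) for x[n] = (4/11)^n * u[n]
Z{x[n-8]} = z^(-8) * z/(z - 4/11) = z^(-7)/(z - 4/11)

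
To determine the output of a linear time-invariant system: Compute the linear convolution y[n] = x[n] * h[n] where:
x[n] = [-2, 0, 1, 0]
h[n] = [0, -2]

y[n] = sum_k x[k]*h[n-k]. Output length = len(x) + len(h) - 1 = 4 + 2 - 1 = 5.
y[0] = -2*0 = 0
y[1] = 0*0 + -2*-2 = 4
y[2] = 1*0 + 0*-2 = 0
y[3] = 0*0 + 1*-2 = -2
y[4] = 0*-2 = 0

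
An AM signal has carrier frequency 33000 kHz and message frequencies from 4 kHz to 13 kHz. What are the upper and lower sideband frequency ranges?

Upper sideband (USB) = fc + [fm_low, fm_high] = 33000 + [4, 13] = [33004, 33013] kHz
Lower sideband (LSB) = fc - [fm_high, fm_low] = 33000 - [13, 4] = [32987, 32996] kHz
Total occupied spectrum: 32987 kHz to 33013 kHz (plus carrier at 33000 kHz)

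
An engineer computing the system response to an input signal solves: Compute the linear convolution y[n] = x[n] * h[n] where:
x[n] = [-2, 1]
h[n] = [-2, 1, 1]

y[n] = sum_k x[k]*h[n-k]. Output length = len(x) + len(h) - 1 = 2 + 3 - 1 = 4.
y[0] = -2*-2 = 4
y[1] = 1*-2 + -2*1 = -4
y[2] = 1*1 + -2*1 = -1
y[3] = 1*1 = 1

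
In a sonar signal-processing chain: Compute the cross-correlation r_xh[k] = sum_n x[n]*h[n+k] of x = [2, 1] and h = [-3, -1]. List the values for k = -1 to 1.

Both sequences indexed from 0 and zero outside their support.
Lags with overlap: k = -1 to 1.
  r_xh[-1] = x[1]*h[0] = -3
  r_xh[0] = x[0]*h[0] + x[1]*h[1] = -7
  r_xh[1] = x[0]*h[1] = -2
r_xh = [-3, -7, -2] (for k = -1, ..., 1)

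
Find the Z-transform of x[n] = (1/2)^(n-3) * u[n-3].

Time-shifting property: if X(z) = Z{x[n]}, then Z{x[n-d]} = z^(-d) * X(z)
X(z) = z/(z - 1/2) for x[n] = (1/2)^n * u[n]
Z{x[n-3]} = z^(-3) * z/(z - 1/2) = z^(-2)/(z - 1/2)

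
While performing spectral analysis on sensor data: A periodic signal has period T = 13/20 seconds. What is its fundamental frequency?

The fundamental frequency is the reciprocal of the period.
f = 1/T = 1/(13/20) = 20/13 Hz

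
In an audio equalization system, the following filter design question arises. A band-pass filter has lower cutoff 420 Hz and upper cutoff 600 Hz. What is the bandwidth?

Bandwidth = f_high - f_low
= 600 Hz - 420 Hz = 180 Hz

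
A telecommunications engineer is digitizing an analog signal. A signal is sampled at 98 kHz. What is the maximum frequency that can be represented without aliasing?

The maximum frequency that can be represented without aliasing
is the Nyquist frequency: f_max = f_s / 2 = 98 kHz / 2 = 49 kHz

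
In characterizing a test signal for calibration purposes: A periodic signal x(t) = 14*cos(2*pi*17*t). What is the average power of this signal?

Average power of A*cos(wt) is A^2/2.
P = 14^2 / 2 = 196/2 = 98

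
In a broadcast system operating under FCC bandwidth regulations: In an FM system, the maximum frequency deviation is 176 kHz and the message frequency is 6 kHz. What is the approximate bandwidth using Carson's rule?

Carson's rule: BW = 2*(delta_f + f_m)
= 2*(176 + 6) kHz = 364 kHz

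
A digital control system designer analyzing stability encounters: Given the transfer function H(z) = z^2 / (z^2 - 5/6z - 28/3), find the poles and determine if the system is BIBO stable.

Poles are roots of the denominator: z^2 - 5/6z - 28/3 = 0.
Quadratic formula: z = [-(-5/6) +/- sqrt((-5/6)^2 - 4*(-28/3))] / 2
Discriminant = 25/36 + 112/3 = 1369/36; sqrt = 37/6.
z = (5/6 +/- 37/6) / 2 => z = 7/2 or z = -8/3.
|p1| = 8/3, |p2| = 7/2.
For BIBO stability, all poles must lie inside the unit circle (|p| < 1).
System is UNSTABLE since at least one |p| >= 1.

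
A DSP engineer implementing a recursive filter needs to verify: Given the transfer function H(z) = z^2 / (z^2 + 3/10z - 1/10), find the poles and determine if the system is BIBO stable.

Poles are roots of the denominator: z^2 + 3/10z - 1/10 = 0.
Quadratic formula: z = [-(3/10) +/- sqrt((3/10)^2 - 4*(-1/10))] / 2
Discriminant = 9/100 + 2/5 = 49/100; sqrt = 7/10.
z = (-3/10 +/- 7/10) / 2 => z = 1/5 or z = -1/2.
|p1| = 1/5, |p2| = 1/2.
For BIBO stability, all poles must lie inside the unit circle (|p| < 1).
System is STABLE since both |p| < 1.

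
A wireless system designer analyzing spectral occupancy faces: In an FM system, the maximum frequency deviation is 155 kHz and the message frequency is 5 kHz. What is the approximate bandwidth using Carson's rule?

Carson's rule: BW = 2*(delta_f + f_m)
= 2*(155 + 5) kHz = 320 kHz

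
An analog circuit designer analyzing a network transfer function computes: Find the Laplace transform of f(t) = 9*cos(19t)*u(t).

Standard pair: cos(wt)*u(t) <-> s/(s^2+w^2)
With w = 19: L{9*cos(19t)*u(t)} = 9s/(s^2+361)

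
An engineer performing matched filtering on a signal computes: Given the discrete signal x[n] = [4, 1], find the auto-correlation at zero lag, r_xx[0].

The auto-correlation at zero lag r_xx[0] equals the signal energy.
r_xx[0] = sum of x[n]^2 = 4^2 + 1^2
= 16 + 1 = 17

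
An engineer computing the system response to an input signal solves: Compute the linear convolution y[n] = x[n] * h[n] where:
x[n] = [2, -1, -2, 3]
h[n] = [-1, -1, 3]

y[n] = sum_k x[k]*h[n-k]. Output length = len(x) + len(h) - 1 = 4 + 3 - 1 = 6.
y[0] = 2*-1 = -2
y[1] = -1*-1 + 2*-1 = -1
y[2] = -2*-1 + -1*-1 + 2*3 = 9
y[3] = 3*-1 + -2*-1 + -1*3 = -4
y[4] = 3*-1 + -2*3 = -9
y[5] = 3*3 = 9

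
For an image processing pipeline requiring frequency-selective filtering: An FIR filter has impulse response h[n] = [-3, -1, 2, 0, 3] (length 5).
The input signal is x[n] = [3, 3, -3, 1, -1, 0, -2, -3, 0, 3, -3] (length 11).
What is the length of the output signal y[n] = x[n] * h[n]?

For linear convolution, the output length is:
len(y) = len(x) + len(h) - 1 = 11 + 5 - 1 = 15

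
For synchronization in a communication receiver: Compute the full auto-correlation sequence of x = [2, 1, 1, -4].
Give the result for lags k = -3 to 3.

r_xx[k] = sum_m x[m]*x[m+k], indexed from 0, for k = -3 to 3:
  r_xx[-3] = x[3]*x[0] = -8
  r_xx[-2] = x[2]*x[0] + x[3]*x[1] = -2
  r_xx[-1] = x[1]*x[0] + x[2]*x[1] + x[3]*x[2] = -1
  r_xx[0] = x[0]*x[0] + x[1]*x[1] + x[2]*x[2] + x[3]*x[3] = 22
  r_xx[1] = x[0]*x[1] + x[1]*x[2] + x[2]*x[3] = -1
  r_xx[2] = x[0]*x[2] + x[1]*x[3] = -2
  r_xx[3] = x[0]*x[3] = -8
r_xx = [-8, -2, -1, 22, -1, -2, -8]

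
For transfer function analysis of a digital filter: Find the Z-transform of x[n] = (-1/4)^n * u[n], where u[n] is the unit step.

The Z-transform of a^n * u[n] is z/(z-a) for |z| > |a|.
Here a = -1/4, so X(z) = z/(z - (-1/4)) = 4z/(4z + 1)
ROC: |z| > 1/4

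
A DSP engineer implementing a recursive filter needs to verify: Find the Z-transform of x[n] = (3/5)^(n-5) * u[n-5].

Time-shifting property: if X(z) = Z{x[n]}, then Z{x[n-d]} = z^(-d) * X(z)
X(z) = z/(z - 3/5) for x[n] = (3/5)^n * u[n]
Z{x[n-5]} = z^(-5) * z/(z - 3/5) = z^(-4)/(z - 3/5)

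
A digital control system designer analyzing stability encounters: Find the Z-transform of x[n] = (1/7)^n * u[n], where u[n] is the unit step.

The Z-transform of a^n * u[n] is z/(z-a) for |z| > |a|.
Here a = 1/7, so X(z) = z/(z - (1/7)) = 7z/(7z - 1)
ROC: |z| > 1/7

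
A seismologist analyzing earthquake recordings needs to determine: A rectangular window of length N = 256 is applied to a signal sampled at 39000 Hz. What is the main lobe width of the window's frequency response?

For a rectangular window of length N,
the main lobe width in frequency is 2*f_s/N.
= 2*39000/256 = 4875/16 Hz
This determines the minimum frequency separation for resolving two sinusoids.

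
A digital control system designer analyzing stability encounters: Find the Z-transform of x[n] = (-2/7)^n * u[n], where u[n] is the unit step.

The Z-transform of a^n * u[n] is z/(z-a) for |z| > |a|.
Here a = -2/7, so X(z) = z/(z - (-2/7)) = 7z/(7z + 2)
ROC: |z| > 2/7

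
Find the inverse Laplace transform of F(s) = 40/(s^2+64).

Standard pair: w/(s^2+w^2) <-> sin(wt)*u(t)
Recognize w^2 = 64, so w = 8; numerator 40 = 5*8.
f(t) = 5*sin(8t)*u(t)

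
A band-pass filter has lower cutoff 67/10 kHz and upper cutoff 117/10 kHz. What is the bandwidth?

Bandwidth = f_high - f_low
= 117/10 kHz - 67/10 kHz = 5 kHz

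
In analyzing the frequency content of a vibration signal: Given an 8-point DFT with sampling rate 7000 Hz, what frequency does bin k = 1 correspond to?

The frequency of DFT bin k is: f_k = k * f_s / N
f_1 = 1 * 7000 / 8 = 875 Hz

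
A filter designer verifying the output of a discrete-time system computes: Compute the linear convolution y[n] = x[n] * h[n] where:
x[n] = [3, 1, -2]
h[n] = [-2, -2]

y[n] = sum_k x[k]*h[n-k]. Output length = len(x) + len(h) - 1 = 3 + 2 - 1 = 4.
y[0] = 3*-2 = -6
y[1] = 1*-2 + 3*-2 = -8
y[2] = -2*-2 + 1*-2 = 2
y[3] = -2*-2 = 4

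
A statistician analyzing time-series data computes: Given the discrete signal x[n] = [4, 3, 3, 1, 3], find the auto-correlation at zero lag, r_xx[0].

The auto-correlation at zero lag r_xx[0] equals the signal energy.
r_xx[0] = sum of x[n]^2 = 4^2 + 3^2 + 3^2 + 1^2 + 3^2
= 16 + 9 + 9 + 1 + 9 = 44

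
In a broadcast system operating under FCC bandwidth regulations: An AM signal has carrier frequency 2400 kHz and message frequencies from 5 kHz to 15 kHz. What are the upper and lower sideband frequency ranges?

Upper sideband (USB) = fc + [fm_low, fm_high] = 2400 + [5, 15] = [2405, 2415] kHz
Lower sideband (LSB) = fc - [fm_high, fm_low] = 2400 - [15, 5] = [2385, 2395] kHz
Total occupied spectrum: 2385 kHz to 2415 kHz (plus carrier at 2400 kHz)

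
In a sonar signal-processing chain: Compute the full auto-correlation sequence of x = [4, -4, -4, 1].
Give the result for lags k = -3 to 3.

r_xx[k] = sum_m x[m]*x[m+k], indexed from 0, for k = -3 to 3:
  r_xx[-3] = x[3]*x[0] = 4
  r_xx[-2] = x[2]*x[0] + x[3]*x[1] = -20
  r_xx[-1] = x[1]*x[0] + x[2]*x[1] + x[3]*x[2] = -4
  r_xx[0] = x[0]*x[0] + x[1]*x[1] + x[2]*x[2] + x[3]*x[3] = 49
  r_xx[1] = x[0]*x[1] + x[1]*x[2] + x[2]*x[3] = -4
  r_xx[2] = x[0]*x[2] + x[1]*x[3] = -20
  r_xx[3] = x[0]*x[3] = 4
r_xx = [4, -20, -4, 49, -4, -20, 4]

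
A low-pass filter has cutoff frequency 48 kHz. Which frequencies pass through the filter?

A low-pass filter passes all frequencies below the cutoff frequency 48 kHz and attenuates higher frequencies.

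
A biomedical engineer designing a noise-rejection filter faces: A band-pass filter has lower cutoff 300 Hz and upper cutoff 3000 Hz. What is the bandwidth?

Bandwidth = f_high - f_low
= 3000 Hz - 300 Hz = 2700 Hz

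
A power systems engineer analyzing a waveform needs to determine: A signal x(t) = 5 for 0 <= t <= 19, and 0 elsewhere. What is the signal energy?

Energy = integral of |x(t)|^2 dt over the signal duration
= 5^2 * 19 = 25 * 19 = 475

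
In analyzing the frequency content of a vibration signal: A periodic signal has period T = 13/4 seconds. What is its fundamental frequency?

The fundamental frequency is the reciprocal of the period.
f = 1/T = 1/(13/4) = 4/13 Hz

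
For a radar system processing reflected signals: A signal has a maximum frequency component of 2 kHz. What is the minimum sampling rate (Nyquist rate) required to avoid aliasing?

By the Nyquist-Shannon sampling theorem,
the minimum sampling rate (Nyquist rate) must be at least 2 * f_max.
Nyquist rate = 2 * 2 kHz = 4 kHz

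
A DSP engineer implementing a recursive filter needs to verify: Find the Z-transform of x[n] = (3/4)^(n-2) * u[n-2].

Time-shifting property: if X(z) = Z{x[n]}, then Z{x[n-d]} = z^(-d) * X(z)
X(z) = z/(z - 3/4) for x[n] = (3/4)^n * u[n]
Z{x[n-2]} = z^(-2) * z/(z - 3/4) = z^(-1)/(z - 3/4)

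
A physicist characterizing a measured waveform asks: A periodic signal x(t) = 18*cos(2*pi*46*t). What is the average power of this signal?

Average power of A*cos(wt) is A^2/2.
P = 18^2 / 2 = 324/2 = 162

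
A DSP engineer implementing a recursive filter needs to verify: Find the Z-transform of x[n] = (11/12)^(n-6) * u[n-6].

Time-shifting property: if X(z) = Z{x[n]}, then Z{x[n-d]} = z^(-d) * X(z)
X(z) = z/(z - 11/12) for x[n] = (11/12)^n * u[n]
Z{x[n-6]} = z^(-6) * z/(z - 11/12) = z^(-5)/(z - 11/12)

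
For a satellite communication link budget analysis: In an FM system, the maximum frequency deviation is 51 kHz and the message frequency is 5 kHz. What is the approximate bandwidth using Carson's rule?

Carson's rule: BW = 2*(delta_f + f_m)
= 2*(51 + 5) kHz = 112 kHz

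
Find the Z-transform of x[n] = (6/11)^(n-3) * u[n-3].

Time-shifting property: if X(z) = Z{x[n]}, then Z{x[n-d]} = z^(-d) * X(z)
X(z) = z/(z - 6/11) for x[n] = (6/11)^n * u[n]
Z{x[n-3]} = z^(-3) * z/(z - 6/11) = z^(-2)/(z - 6/11)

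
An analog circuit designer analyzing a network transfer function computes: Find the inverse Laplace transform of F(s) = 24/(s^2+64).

Standard pair: w/(s^2+w^2) <-> sin(wt)*u(t)
Recognize w^2 = 64, so w = 8; numerator 24 = 3*8.
f(t) = 3*sin(8t)*u(t)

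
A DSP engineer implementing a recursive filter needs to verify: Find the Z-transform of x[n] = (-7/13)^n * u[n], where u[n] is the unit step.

The Z-transform of a^n * u[n] is z/(z-a) for |z| > |a|.
Here a = -7/13, so X(z) = z/(z - (-7/13)) = 13z/(13z + 7)
ROC: |z| > 7/13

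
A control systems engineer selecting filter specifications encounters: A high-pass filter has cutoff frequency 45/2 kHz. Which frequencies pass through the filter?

A high-pass filter passes all frequencies above the cutoff frequency 45/2 kHz and attenuates lower frequencies.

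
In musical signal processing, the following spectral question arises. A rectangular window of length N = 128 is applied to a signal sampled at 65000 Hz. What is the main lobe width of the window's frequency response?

For a rectangular window of length N,
the main lobe width in frequency is 2*f_s/N.
= 2*65000/128 = 8125/8 Hz
This determines the minimum frequency separation for resolving two sinusoids.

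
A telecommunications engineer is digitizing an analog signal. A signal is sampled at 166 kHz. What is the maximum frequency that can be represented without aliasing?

The maximum frequency that can be represented without aliasing
is the Nyquist frequency: f_max = f_s / 2 = 166 kHz / 2 = 83 kHz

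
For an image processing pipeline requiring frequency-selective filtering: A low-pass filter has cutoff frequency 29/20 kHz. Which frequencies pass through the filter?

A low-pass filter passes all frequencies below the cutoff frequency 29/20 kHz and attenuates higher frequencies.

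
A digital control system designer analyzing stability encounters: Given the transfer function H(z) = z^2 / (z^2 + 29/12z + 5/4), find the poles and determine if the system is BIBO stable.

Poles are roots of the denominator: z^2 + 29/12z + 5/4 = 0.
Quadratic formula: z = [-(29/12) +/- sqrt((29/12)^2 - 4*(5/4))] / 2
Discriminant = 841/144 - 5 = 121/144; sqrt = 11/12.
z = (-29/12 +/- 11/12) / 2 => z = -3/4 or z = -5/3.
|p1| = 5/3, |p2| = 3/4.
For BIBO stability, all poles must lie inside the unit circle (|p| < 1).
System is UNSTABLE since at least one |p| >= 1.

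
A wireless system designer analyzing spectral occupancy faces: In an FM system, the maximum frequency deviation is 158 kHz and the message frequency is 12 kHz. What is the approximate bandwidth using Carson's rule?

Carson's rule: BW = 2*(delta_f + f_m)
= 2*(158 + 12) kHz = 340 kHz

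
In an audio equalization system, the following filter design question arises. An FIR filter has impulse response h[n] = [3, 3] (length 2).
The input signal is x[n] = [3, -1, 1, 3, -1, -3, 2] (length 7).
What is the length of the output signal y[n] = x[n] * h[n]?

For linear convolution, the output length is:
len(y) = len(x) + len(h) - 1 = 7 + 2 - 1 = 8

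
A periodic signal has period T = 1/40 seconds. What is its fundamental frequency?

The fundamental frequency is the reciprocal of the period.
f = 1/T = 1/(1/40) = 40 Hz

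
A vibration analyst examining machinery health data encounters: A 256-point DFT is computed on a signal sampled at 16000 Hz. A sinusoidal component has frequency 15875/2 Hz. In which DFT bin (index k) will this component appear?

DFT frequency resolution = f_s/N = 16000/256 = 125/2 Hz
Bin index k = f_signal / resolution = 15875/2 / 125/2 = 127
The signal frequency 15875/2 Hz falls in DFT bin k = 127.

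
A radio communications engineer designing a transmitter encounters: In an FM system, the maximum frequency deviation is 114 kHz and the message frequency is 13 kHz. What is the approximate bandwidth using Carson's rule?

Carson's rule: BW = 2*(delta_f + f_m)
= 2*(114 + 13) kHz = 254 kHz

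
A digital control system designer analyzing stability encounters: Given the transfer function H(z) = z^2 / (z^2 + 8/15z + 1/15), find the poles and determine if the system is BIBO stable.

Poles are roots of the denominator: z^2 + 8/15z + 1/15 = 0.
Quadratic formula: z = [-(8/15) +/- sqrt((8/15)^2 - 4*(1/15))] / 2
Discriminant = 64/225 - 4/15 = 4/225; sqrt = 2/15.
z = (-8/15 +/- 2/15) / 2 => z = -1/5 or z = -1/3.
|p1| = 1/5, |p2| = 1/3.
For BIBO stability, all poles must lie inside the unit circle (|p| < 1).
System is STABLE since both |p| < 1.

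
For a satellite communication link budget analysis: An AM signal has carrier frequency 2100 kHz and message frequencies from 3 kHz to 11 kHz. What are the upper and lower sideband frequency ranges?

Upper sideband (USB) = fc + [fm_low, fm_high] = 2100 + [3, 11] = [2103, 2111] kHz
Lower sideband (LSB) = fc - [fm_high, fm_low] = 2100 - [11, 3] = [2089, 2097] kHz
Total occupied spectrum: 2089 kHz to 2111 kHz (plus carrier at 2100 kHz)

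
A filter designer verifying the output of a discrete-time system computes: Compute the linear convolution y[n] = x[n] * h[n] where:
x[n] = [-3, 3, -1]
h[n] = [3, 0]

y[n] = sum_k x[k]*h[n-k]. Output length = len(x) + len(h) - 1 = 3 + 2 - 1 = 4.
y[0] = -3*3 = -9
y[1] = 3*3 + -3*0 = 9
y[2] = -1*3 + 3*0 = -3
y[3] = -1*0 = 0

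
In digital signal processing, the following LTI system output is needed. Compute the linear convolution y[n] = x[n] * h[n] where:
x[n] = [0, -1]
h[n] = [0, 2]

y[n] = sum_k x[k]*h[n-k]. Output length = len(x) + len(h) - 1 = 2 + 2 - 1 = 3.
y[0] = 0*0 = 0
y[1] = -1*0 + 0*2 = 0
y[2] = -1*2 = -2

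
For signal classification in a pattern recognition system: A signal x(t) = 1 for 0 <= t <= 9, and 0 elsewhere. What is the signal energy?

Energy = integral of |x(t)|^2 dt over the signal duration
= 1^2 * 9 = 1 * 9 = 9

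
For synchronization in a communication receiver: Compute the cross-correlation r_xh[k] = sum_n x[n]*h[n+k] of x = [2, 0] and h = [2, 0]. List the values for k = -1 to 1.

Both sequences indexed from 0 and zero outside their support.
Lags with overlap: k = -1 to 1.
  r_xh[-1] = x[1]*h[0] = 0
  r_xh[0] = x[0]*h[0] + x[1]*h[1] = 4
  r_xh[1] = x[0]*h[1] = 0
r_xh = [0, 4, 0] (for k = -1, ..., 1)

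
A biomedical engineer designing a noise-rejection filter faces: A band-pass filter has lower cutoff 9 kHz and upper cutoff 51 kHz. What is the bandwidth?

Bandwidth = f_high - f_low
= 51 kHz - 9 kHz = 42 kHz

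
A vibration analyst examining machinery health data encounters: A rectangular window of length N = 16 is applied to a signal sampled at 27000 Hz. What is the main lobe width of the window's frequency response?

For a rectangular window of length N,
the main lobe width in frequency is 2*f_s/N.
= 2*27000/16 = 3375 Hz
This determines the minimum frequency separation for resolving two sinusoids.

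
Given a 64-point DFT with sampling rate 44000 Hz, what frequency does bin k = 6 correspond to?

The frequency of DFT bin k is: f_k = k * f_s / N
f_6 = 6 * 44000 / 64 = 4125 Hz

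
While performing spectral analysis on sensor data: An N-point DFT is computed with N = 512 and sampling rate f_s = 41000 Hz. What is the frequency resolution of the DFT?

DFT frequency resolution = f_s / N
= 41000 / 512 = 5125/64 Hz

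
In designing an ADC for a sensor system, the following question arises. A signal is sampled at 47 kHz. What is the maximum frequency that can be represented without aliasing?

The maximum frequency that can be represented without aliasing
is the Nyquist frequency: f_max = f_s / 2 = 47 kHz / 2 = 47/2 kHz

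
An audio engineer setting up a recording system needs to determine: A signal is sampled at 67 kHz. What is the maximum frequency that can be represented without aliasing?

The maximum frequency that can be represented without aliasing
is the Nyquist frequency: f_max = f_s / 2 = 67 kHz / 2 = 67/2 kHz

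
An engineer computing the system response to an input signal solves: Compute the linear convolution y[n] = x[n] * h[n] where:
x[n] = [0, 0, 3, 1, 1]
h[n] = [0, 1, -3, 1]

y[n] = sum_k x[k]*h[n-k]. Output length = len(x) + len(h) - 1 = 5 + 4 - 1 = 8.
y[0] = 0*0 = 0
y[1] = 0*0 + 0*1 = 0
y[2] = 3*0 + 0*1 + 0*-3 = 0
y[3] = 1*0 + 3*1 + 0*-3 + 0*1 = 3
y[4] = 1*0 + 1*1 + 3*-3 + 0*1 = -8
y[5] = 1*1 + 1*-3 + 3*1 = 1
y[6] = 1*-3 + 1*1 = -2
y[7] = 1*1 = 1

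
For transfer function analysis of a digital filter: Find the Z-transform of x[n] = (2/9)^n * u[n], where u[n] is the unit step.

The Z-transform of a^n * u[n] is z/(z-a) for |z| > |a|.
Here a = 2/9, so X(z) = z/(z - (2/9)) = 9z/(9z - 2)
ROC: |z| > 2/9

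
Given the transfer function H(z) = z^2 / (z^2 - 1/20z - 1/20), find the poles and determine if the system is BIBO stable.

Poles are roots of the denominator: z^2 - 1/20z - 1/20 = 0.
Quadratic formula: z = [-(-1/20) +/- sqrt((-1/20)^2 - 4*(-1/20))] / 2
Discriminant = 1/400 + 1/5 = 81/400; sqrt = 9/20.
z = (1/20 +/- 9/20) / 2 => z = 1/4 or z = -1/5.
|p1| = 1/5, |p2| = 1/4.
For BIBO stability, all poles must lie inside the unit circle (|p| < 1).
System is STABLE since both |p| < 1.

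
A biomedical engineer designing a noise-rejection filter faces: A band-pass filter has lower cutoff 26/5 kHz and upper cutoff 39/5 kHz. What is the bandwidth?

Bandwidth = f_high - f_low
= 39/5 kHz - 26/5 kHz = 13/5 kHz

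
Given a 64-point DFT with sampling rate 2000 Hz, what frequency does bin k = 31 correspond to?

The frequency of DFT bin k is: f_k = k * f_s / N
f_31 = 31 * 2000 / 64 = 3875/4 Hz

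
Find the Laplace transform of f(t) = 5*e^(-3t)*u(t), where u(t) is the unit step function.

Standard Laplace transform pair:
e^(-at)*u(t) <-> 1/(s+a)
With a = 3: L{5*e^(-3t)*u(t)} = 5/(s+3), ROC: Re(s) > -3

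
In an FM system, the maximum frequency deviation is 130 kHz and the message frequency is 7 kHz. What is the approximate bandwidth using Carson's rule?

Carson's rule: BW = 2*(delta_f + f_m)
= 2*(130 + 7) kHz = 274 kHz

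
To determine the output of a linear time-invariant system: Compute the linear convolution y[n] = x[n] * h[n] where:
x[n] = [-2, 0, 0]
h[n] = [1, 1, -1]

y[n] = sum_k x[k]*h[n-k]. Output length = len(x) + len(h) - 1 = 3 + 3 - 1 = 5.
y[0] = -2*1 = -2
y[1] = 0*1 + -2*1 = -2
y[2] = 0*1 + 0*1 + -2*-1 = 2
y[3] = 0*1 + 0*-1 = 0
y[4] = 0*-1 = 0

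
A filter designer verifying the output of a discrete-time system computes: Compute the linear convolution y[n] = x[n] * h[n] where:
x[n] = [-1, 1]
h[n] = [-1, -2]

y[n] = sum_k x[k]*h[n-k]. Output length = len(x) + len(h) - 1 = 2 + 2 - 1 = 3.
y[0] = -1*-1 = 1
y[1] = 1*-1 + -1*-2 = 1
y[2] = 1*-2 = -2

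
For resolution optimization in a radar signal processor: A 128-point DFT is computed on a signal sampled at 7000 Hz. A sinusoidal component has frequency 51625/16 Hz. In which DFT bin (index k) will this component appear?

DFT frequency resolution = f_s/N = 7000/128 = 875/16 Hz
Bin index k = f_signal / resolution = 51625/16 / 875/16 = 59
The signal frequency 51625/16 Hz falls in DFT bin k = 59.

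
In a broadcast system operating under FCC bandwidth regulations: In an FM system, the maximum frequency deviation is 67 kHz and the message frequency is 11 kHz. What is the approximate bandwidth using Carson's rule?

Carson's rule: BW = 2*(delta_f + f_m)
= 2*(67 + 11) kHz = 156 kHz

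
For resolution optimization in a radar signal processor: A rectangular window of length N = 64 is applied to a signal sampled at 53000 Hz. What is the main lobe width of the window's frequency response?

For a rectangular window of length N,
the main lobe width in frequency is 2*f_s/N.
= 2*53000/64 = 6625/4 Hz
This determines the minimum frequency separation for resolving two sinusoids.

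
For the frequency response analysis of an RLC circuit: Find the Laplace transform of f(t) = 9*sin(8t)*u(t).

Standard pair: sin(wt)*u(t) <-> w/(s^2+w^2)
With w = 8: L{9*sin(8t)*u(t)} = 72/(s^2+64)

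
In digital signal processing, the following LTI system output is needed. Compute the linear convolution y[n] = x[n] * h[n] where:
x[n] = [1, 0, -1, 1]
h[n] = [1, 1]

y[n] = sum_k x[k]*h[n-k]. Output length = len(x) + len(h) - 1 = 4 + 2 - 1 = 5.
y[0] = 1*1 = 1
y[1] = 0*1 + 1*1 = 1
y[2] = -1*1 + 0*1 = -1
y[3] = 1*1 + -1*1 = 0
y[4] = 1*1 = 1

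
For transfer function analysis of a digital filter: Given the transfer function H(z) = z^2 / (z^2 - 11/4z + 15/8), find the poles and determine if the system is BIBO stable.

Poles are roots of the denominator: z^2 - 11/4z + 15/8 = 0.
Quadratic formula: z = [-(-11/4) +/- sqrt((-11/4)^2 - 4*(15/8))] / 2
Discriminant = 121/16 - 15/2 = 1/16; sqrt = 1/4.
z = (11/4 +/- 1/4) / 2 => z = 3/2 or z = 5/4.
|p1| = 3/2, |p2| = 5/4.
For BIBO stability, all poles must lie inside the unit circle (|p| < 1).
System is UNSTABLE since at least one |p| >= 1.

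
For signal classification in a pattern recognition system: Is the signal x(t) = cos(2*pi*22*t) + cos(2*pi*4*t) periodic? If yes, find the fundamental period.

f1 = 22 Hz, f2 = 4 Hz
Period T1 = 1/22, T2 = 1/4
Ratio T1/T2 = 4/22, which is rational.
The signal is periodic with fundamental period T = 1/GCD(22,4) = 1/2 s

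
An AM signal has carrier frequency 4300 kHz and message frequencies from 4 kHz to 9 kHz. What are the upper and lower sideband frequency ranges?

Upper sideband (USB) = fc + [fm_low, fm_high] = 4300 + [4, 9] = [4304, 4309] kHz
Lower sideband (LSB) = fc - [fm_high, fm_low] = 4300 - [9, 4] = [4291, 4296] kHz
Total occupied spectrum: 4291 kHz to 4309 kHz (plus carrier at 4300 kHz)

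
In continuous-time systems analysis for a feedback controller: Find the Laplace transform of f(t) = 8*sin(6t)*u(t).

Standard pair: sin(wt)*u(t) <-> w/(s^2+w^2)
With w = 6: L{8*sin(6t)*u(t)} = 48/(s^2+36)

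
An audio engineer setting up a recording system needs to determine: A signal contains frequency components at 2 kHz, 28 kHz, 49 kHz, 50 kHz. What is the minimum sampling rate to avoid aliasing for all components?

The highest frequency component is f_max = 50 kHz.
Nyquist rate = 2 * f_max = 2 * 50 kHz = 100 kHz.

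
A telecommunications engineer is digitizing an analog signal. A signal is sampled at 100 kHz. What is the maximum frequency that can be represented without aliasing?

The maximum frequency that can be represented without aliasing
is the Nyquist frequency: f_max = f_s / 2 = 100 kHz / 2 = 50 kHz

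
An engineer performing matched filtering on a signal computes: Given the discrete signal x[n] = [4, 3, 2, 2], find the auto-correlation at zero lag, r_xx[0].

The auto-correlation at zero lag r_xx[0] equals the signal energy.
r_xx[0] = sum of x[n]^2 = 4^2 + 3^2 + 2^2 + 2^2
= 16 + 9 + 4 + 4 = 33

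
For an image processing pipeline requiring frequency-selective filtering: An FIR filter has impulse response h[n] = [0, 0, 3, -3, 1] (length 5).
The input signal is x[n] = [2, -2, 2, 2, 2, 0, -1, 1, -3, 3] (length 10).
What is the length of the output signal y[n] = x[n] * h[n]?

For linear convolution, the output length is:
len(y) = len(x) + len(h) - 1 = 10 + 5 - 1 = 14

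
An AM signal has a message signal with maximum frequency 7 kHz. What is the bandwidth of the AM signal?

In AM (double-sideband), the bandwidth is twice the message frequency.
BW = 2 * f_m = 2 * 7 kHz = 14 kHz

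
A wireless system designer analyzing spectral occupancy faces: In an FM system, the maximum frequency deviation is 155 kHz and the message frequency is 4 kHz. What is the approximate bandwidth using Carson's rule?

Carson's rule: BW = 2*(delta_f + f_m)
= 2*(155 + 4) kHz = 318 kHz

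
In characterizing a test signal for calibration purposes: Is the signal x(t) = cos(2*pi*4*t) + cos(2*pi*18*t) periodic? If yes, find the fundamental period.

f1 = 4 Hz, f2 = 18 Hz
Period T1 = 1/4, T2 = 1/18
Ratio T1/T2 = 18/4, which is rational.
The signal is periodic with fundamental period T = 1/GCD(4,18) = 1/2 s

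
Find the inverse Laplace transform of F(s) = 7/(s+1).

Standard pair: k/(s+a) <-> k*e^(-at)*u(t)
With k=7, a=1: f(t) = 7*e^(-t)*u(t)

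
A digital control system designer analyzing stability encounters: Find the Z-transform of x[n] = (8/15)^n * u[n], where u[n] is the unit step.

The Z-transform of a^n * u[n] is z/(z-a) for |z| > |a|.
Here a = 8/15, so X(z) = z/(z - (8/15)) = 15z/(15z - 8)
ROC: |z| > 8/15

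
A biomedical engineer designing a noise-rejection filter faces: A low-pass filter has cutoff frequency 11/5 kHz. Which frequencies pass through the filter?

A low-pass filter passes all frequencies below the cutoff frequency 11/5 kHz and attenuates higher frequencies.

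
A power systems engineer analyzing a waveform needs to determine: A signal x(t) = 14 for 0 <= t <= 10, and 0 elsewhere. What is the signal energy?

Energy = integral of |x(t)|^2 dt over the signal duration
= 14^2 * 10 = 196 * 10 = 1960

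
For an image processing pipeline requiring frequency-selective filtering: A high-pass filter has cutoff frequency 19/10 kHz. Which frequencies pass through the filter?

A high-pass filter passes all frequencies above the cutoff frequency 19/10 kHz and attenuates lower frequencies.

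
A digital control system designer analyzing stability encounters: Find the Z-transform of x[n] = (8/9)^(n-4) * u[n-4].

Time-shifting property: if X(z) = Z{x[n]}, then Z{x[n-d]} = z^(-d) * X(z)
X(z) = z/(z - 8/9) for x[n] = (8/9)^n * u[n]
Z{x[n-4]} = z^(-4) * z/(z - 8/9) = z^(-3)/(z - 8/9)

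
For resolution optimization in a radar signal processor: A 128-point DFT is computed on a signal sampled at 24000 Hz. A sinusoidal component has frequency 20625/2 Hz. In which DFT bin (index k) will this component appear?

DFT frequency resolution = f_s/N = 24000/128 = 375/2 Hz
Bin index k = f_signal / resolution = 20625/2 / 375/2 = 55
The signal frequency 20625/2 Hz falls in DFT bin k = 55.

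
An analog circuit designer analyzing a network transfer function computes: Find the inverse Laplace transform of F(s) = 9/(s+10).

Standard pair: k/(s+a) <-> k*e^(-at)*u(t)
With k=9, a=10: f(t) = 9*e^(-10t)*u(t)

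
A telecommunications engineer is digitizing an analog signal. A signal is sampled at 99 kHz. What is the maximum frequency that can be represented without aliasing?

The maximum frequency that can be represented without aliasing
is the Nyquist frequency: f_max = f_s / 2 = 99 kHz / 2 = 99/2 kHz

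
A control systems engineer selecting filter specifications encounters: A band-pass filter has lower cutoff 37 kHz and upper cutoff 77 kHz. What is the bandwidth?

Bandwidth = f_high - f_low
= 77 kHz - 37 kHz = 40 kHz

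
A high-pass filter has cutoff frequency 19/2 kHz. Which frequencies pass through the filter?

A high-pass filter passes all frequencies above the cutoff frequency 19/2 kHz and attenuates lower frequencies.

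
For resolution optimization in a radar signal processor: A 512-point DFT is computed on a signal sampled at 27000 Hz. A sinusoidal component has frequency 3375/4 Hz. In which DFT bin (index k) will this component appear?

DFT frequency resolution = f_s/N = 27000/512 = 3375/64 Hz
Bin index k = f_signal / resolution = 3375/4 / 3375/64 = 16
The signal frequency 3375/4 Hz falls in DFT bin k = 16.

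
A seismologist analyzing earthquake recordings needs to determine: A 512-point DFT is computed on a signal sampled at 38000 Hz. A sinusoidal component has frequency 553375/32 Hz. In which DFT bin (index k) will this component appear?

DFT frequency resolution = f_s/N = 38000/512 = 2375/32 Hz
Bin index k = f_signal / resolution = 553375/32 / 2375/32 = 233
The signal frequency 553375/32 Hz falls in DFT bin k = 233.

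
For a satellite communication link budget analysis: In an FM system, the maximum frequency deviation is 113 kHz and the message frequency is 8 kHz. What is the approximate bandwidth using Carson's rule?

Carson's rule: BW = 2*(delta_f + f_m)
= 2*(113 + 8) kHz = 242 kHz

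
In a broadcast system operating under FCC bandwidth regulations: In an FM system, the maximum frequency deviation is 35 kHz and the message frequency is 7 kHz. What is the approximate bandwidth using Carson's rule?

Carson's rule: BW = 2*(delta_f + f_m)
= 2*(35 + 7) kHz = 84 kHz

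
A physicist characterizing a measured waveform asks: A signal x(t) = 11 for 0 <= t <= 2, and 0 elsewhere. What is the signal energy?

Energy = integral of |x(t)|^2 dt over the signal duration
= 11^2 * 2 = 121 * 2 = 242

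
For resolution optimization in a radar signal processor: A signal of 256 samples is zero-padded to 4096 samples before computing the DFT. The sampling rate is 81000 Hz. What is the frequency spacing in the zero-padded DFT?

Original DFT: N = 256, resolution = f_s/N = 81000/256 = 10125/32 Hz
Zero-padded DFT: N = 4096, resolution = f_s/N = 81000/4096 = 10125/512 Hz
Zero-padding interpolates the spectrum (finer frequency grid)
but does NOT improve the true spectral resolution (ability to resolve close frequencies).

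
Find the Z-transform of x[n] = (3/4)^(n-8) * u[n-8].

Time-shifting property: if X(z) = Z{x[n]}, then Z{x[n-d]} = z^(-d) * X(z)
X(z) = z/(z - 3/4) for x[n] = (3/4)^n * u[n]
Z{x[n-8]} = z^(-8) * z/(z - 3/4) = z^(-7)/(z - 3/4)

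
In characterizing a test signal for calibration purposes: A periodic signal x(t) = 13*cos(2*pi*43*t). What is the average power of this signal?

Average power of A*cos(wt) is A^2/2.
P = 13^2 / 2 = 169/2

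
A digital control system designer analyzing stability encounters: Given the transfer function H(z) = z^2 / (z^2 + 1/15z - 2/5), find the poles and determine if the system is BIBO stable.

Poles are roots of the denominator: z^2 + 1/15z - 2/5 = 0.
Quadratic formula: z = [-(1/15) +/- sqrt((1/15)^2 - 4*(-2/5))] / 2
Discriminant = 1/225 + 8/5 = 361/225; sqrt = 19/15.
z = (-1/15 +/- 19/15) / 2 => z = 3/5 or z = -2/3.
|p1| = 3/5, |p2| = 2/3.
For BIBO stability, all poles must lie inside the unit circle (|p| < 1).
System is STABLE since both |p| < 1.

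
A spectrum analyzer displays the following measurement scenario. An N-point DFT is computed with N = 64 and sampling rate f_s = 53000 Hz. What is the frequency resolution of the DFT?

DFT frequency resolution = f_s / N
= 53000 / 64 = 6625/8 Hz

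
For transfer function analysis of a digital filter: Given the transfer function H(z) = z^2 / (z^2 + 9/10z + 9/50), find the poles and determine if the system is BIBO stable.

Poles are roots of the denominator: z^2 + 9/10z + 9/50 = 0.
Quadratic formula: z = [-(9/10) +/- sqrt((9/10)^2 - 4*(9/50))] / 2
Discriminant = 81/100 - 18/25 = 9/100; sqrt = 3/10.
z = (-9/10 +/- 3/10) / 2 => z = -3/10 or z = -3/5.
|p1| = 3/5, |p2| = 3/10.
For BIBO stability, all poles must lie inside the unit circle (|p| < 1).
System is STABLE since both |p| < 1.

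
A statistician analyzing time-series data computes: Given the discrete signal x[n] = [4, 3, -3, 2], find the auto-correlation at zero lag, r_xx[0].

The auto-correlation at zero lag r_xx[0] equals the signal energy.
r_xx[0] = sum of x[n]^2 = 4^2 + 3^2 + (-3)^2 + 2^2
= 16 + 9 + 9 + 4 = 38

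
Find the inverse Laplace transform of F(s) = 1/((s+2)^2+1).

Standard pair: w/((s+a)^2+w^2) <-> e^(-at)*sin(wt)*u(t)
With a=2, w=1: f(t) = e^(-2t)*sin(t)*u(t)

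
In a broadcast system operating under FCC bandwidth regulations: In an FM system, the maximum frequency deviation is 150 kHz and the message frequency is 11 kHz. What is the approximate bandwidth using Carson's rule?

Carson's rule: BW = 2*(delta_f + f_m)
= 2*(150 + 11) kHz = 322 kHz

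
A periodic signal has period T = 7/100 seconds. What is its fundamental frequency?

The fundamental frequency is the reciprocal of the period.
f = 1/T = 1/(7/100) = 100/7 Hz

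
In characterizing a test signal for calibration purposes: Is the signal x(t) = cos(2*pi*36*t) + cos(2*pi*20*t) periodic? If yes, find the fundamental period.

f1 = 36 Hz, f2 = 20 Hz
Period T1 = 1/36, T2 = 1/20
Ratio T1/T2 = 20/36, which is rational.
The signal is periodic with fundamental period T = 1/GCD(36,20) = 1/4 s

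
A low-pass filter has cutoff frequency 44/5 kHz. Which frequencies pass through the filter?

A low-pass filter passes all frequencies below the cutoff frequency 44/5 kHz and attenuates higher frequencies.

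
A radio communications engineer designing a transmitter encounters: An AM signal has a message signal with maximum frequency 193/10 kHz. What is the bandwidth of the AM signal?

In AM (double-sideband), the bandwidth is twice the message frequency.
BW = 2 * f_m = 2 * 193/10 kHz = 193/5 kHz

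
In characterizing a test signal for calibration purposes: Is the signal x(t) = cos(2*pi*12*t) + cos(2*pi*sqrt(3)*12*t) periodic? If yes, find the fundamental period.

f1 = 12 Hz, f2 = 12*sqrt(3) Hz
Ratio f2/f1 = sqrt(3), which is irrational.
Since the frequency ratio is irrational, no common period exists.
The signal is not periodic.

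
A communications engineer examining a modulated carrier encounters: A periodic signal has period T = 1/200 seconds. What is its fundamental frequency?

The fundamental frequency is the reciprocal of the period.
f = 1/T = 1/(1/200) = 200 Hz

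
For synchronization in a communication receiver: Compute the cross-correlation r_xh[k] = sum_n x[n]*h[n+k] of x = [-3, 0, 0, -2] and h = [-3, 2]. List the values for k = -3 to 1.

Both sequences indexed from 0 and zero outside their support.
Lags with overlap: k = -3 to 1.
  r_xh[-3] = x[3]*h[0] = 6
  r_xh[-2] = x[2]*h[0] + x[3]*h[1] = -4
  r_xh[-1] = x[1]*h[0] + x[2]*h[1] = 0
  r_xh[0] = x[0]*h[0] + x[1]*h[1] = 9
  r_xh[1] = x[0]*h[1] = -6
r_xh = [6, -4, 0, 9, -6] (for k = -3, ..., 1)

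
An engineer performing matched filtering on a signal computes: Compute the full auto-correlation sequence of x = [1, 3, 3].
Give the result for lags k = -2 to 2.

r_xx[k] = sum_m x[m]*x[m+k], indexed from 0, for k = -2 to 2:
  r_xx[-2] = x[2]*x[0] = 3
  r_xx[-1] = x[1]*x[0] + x[2]*x[1] = 12
  r_xx[0] = x[0]*x[0] + x[1]*x[1] + x[2]*x[2] = 19
  r_xx[1] = x[0]*x[1] + x[1]*x[2] = 12
  r_xx[2] = x[0]*x[2] = 3
r_xx = [3, 12, 19, 12, 3]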